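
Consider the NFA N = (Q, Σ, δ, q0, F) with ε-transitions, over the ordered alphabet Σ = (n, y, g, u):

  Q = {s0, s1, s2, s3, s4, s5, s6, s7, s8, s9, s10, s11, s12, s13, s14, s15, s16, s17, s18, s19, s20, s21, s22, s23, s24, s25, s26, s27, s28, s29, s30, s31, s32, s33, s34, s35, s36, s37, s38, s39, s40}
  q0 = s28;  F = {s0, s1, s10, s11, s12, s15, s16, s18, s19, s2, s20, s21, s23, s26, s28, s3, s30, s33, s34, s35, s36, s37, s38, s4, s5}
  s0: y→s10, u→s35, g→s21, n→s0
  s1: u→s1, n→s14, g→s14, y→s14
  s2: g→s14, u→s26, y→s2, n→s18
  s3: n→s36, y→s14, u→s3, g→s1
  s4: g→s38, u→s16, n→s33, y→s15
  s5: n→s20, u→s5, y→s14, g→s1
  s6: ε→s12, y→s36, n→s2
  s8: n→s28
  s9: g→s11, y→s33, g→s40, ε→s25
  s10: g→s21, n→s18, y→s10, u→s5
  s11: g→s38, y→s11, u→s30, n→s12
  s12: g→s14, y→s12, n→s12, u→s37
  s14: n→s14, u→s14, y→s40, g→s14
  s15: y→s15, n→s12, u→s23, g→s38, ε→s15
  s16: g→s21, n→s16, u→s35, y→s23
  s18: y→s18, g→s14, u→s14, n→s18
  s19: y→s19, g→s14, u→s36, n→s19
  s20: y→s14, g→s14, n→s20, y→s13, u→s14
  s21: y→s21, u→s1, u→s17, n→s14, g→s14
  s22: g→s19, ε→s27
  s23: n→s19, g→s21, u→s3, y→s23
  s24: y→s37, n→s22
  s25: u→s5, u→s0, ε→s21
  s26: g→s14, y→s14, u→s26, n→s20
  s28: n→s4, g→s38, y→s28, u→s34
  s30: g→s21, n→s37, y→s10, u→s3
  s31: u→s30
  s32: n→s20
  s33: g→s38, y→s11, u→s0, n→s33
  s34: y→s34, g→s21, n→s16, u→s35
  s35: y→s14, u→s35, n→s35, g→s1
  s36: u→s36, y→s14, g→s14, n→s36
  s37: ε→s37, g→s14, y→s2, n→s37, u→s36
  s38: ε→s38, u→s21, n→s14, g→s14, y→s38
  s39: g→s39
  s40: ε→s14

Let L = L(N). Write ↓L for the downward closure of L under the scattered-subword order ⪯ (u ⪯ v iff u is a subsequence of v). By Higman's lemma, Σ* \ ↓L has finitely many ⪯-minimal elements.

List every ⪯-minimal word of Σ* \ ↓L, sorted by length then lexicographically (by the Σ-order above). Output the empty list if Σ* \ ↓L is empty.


A = [gn, gg, uuy, nyng, nnuynu].

|Q|=41, |F|=25, |δ|=128 (8 ε).
min D↑ (26 st, q0=0, F={7}): 0:n→1,y→0,g→2,u→3 1:n→4,y→5,g→2,u→6 2:n→7,y→2,g→7,u→8 3:n→6,y→3,g→8,u→9 4:n→4,y→10,g→2,u→11 5:n→12,y→5,g→2,u→13 6:n→6,y→13,g→8,u→9 7:n→7,y→7,g→7,u→7 8:n→7,y→8,g→7,u→14 9:n→9,y→7,g→14,u→9 10:n→12,y→10,g→2,u→15 11:n→11,y→16,g→8,u→9 12:n→12,y→12,g→7,u→17 13:n→18,y→13,g→8,u→19 14:n→7,y→7,g→7,u→14 15:n→17,y→16,g→8,u→19 16:n→20,y→16,g→8,u→21 17:n→17,y→22,g→7,u→23 18:n→18,y→18,g→7,u→23 19:n→23,y→7,g→14,u→19 20:n→20,y→20,g→7,u→7 21:n→24,y→7,g→14,u→21 22:n→20,y→22,g→7,u→25 23:n→23,y→7,g→7,u→23 24:n→24,y→7,g→7,u→7 25:n→24,y→7,g→7,u→25 (ε-aug+det+¬).
'gn': run [29, 6, 2] end={s14,s40} ∉↓L; 2/2 single-dels accept.
'gg': N↓-sim [29, 6, 2] end={s14,s40} ∉↓L; 2/2 del acc.
'uuy': |S_i|=[29, 22, 11, 3] end={s13,s14,s40} — reject; 3/3 single-dels accept.
'nyng': |S_i|=[29, 27, 22, 11, 2] end={s14,s40} — reject; 4/4 del acc.
'nnuynu': |S_i|=[29, 27, 25, 18, 12, 5, 2] end={s14,s40} — reject; 6/6 deletions ∈↓L.
5 obstructions.


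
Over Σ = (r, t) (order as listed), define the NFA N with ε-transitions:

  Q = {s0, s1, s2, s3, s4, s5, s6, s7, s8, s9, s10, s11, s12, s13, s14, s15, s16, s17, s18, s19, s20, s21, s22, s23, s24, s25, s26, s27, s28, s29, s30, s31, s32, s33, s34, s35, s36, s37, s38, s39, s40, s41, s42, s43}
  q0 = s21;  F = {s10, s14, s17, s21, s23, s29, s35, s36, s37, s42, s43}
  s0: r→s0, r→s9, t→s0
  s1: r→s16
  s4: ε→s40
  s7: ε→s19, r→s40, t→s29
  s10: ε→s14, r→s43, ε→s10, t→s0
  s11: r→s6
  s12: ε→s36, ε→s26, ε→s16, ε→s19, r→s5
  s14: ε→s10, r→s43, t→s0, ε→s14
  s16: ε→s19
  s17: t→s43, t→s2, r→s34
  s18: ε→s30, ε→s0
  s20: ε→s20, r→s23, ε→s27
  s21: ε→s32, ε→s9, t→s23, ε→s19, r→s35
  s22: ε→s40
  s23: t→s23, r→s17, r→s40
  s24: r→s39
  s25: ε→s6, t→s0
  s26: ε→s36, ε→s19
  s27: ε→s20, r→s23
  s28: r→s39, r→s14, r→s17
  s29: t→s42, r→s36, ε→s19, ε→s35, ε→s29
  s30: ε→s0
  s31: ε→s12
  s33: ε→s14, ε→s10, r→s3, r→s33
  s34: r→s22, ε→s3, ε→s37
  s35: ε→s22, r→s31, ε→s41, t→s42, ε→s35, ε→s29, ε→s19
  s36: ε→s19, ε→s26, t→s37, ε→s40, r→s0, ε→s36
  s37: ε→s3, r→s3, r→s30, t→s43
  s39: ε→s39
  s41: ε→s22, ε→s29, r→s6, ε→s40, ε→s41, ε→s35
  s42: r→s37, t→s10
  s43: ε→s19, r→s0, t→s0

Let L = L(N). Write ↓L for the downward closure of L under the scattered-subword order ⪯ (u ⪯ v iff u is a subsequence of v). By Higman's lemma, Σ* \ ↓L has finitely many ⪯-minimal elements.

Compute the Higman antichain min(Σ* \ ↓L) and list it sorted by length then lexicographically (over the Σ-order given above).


Antichain: [rrr, rttt, trtr, trtt].

|Q|=44, |F|=11, |δ|=93 (49 ε).
min D↑ (10 st, q0=0, F={6}): 0:r→1,t→2 1:r→3,t→4 2:r→5,t→2 3:r→6,t→7 4:r→7,t→8 5:r→7,t→9 6:r→6,t→6 7:r→6,t→9 8:r→9,t→6 9:r→6,t→6.
'rrr': N↓-sim [28, 25, 17, 7] end={s0,s22,s3,s30,s40,s5,s9} ∉↓L; 3/3 deletions ∈↓L.
'rttt': run [28, 25, 11, 6, 2] end={s0,s9} ∉↓L; 4/4 del acc.
'trtr': |S_i|=[28, 16, 12, 5, 2] end={s0,s9} ∉↓L; 4/4 del acc.
'trtt': N↓-sim [28, 16, 12, 5, 2] end={s0,s9} rej; 4/4 del acc.
4 minimals (antichain).


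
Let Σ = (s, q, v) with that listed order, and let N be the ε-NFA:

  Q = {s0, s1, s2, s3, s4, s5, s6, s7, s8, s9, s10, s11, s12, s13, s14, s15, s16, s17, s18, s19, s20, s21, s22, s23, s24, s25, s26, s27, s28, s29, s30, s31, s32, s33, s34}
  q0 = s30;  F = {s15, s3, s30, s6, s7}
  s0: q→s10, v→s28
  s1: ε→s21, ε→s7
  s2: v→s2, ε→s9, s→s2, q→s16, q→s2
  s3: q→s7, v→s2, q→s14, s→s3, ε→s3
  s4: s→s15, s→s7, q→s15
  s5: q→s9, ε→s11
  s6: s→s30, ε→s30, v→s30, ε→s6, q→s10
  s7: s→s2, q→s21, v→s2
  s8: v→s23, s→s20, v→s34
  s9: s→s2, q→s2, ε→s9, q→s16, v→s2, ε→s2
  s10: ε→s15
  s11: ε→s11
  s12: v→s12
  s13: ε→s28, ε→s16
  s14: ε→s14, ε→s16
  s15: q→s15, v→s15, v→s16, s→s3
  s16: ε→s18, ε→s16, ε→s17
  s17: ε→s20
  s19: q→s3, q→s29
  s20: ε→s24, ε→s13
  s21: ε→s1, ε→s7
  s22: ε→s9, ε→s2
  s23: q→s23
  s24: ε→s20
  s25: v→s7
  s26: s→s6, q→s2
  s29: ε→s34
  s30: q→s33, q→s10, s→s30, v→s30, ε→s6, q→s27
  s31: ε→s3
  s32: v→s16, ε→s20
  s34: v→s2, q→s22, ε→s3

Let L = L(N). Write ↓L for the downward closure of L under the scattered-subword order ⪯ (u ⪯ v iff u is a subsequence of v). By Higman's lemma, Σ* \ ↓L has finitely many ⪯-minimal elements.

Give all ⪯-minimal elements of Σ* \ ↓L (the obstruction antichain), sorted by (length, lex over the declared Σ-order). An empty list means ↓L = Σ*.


min(Σ*\↓L) = [qsv, qsqs].

|Q|=35, |F|=5, |δ|=77 (31 ε).
min D↑ (5 st, q0=0, F={4}): 0:s→0,q→1,v→0 1:s→2,q→1,v→1 2:s→2,q→3,v→4 3:s→4,q→3,v→4 4:s→4,q→4,v→4 [Hopcroft].
'qsv': run [20, 18, 14, 9] end={s13,s16,s17,s18,s2,s20,s24,s28,s9} rej; 3/3 deletions ∈↓L.
'qsqs': run [20, 18, 14, 13, 9] end={s13,s16,s17,s18,s2,s20,s24,s28,s9} ∉↓L; 4/4 single-dels accept.
2 obstructions.


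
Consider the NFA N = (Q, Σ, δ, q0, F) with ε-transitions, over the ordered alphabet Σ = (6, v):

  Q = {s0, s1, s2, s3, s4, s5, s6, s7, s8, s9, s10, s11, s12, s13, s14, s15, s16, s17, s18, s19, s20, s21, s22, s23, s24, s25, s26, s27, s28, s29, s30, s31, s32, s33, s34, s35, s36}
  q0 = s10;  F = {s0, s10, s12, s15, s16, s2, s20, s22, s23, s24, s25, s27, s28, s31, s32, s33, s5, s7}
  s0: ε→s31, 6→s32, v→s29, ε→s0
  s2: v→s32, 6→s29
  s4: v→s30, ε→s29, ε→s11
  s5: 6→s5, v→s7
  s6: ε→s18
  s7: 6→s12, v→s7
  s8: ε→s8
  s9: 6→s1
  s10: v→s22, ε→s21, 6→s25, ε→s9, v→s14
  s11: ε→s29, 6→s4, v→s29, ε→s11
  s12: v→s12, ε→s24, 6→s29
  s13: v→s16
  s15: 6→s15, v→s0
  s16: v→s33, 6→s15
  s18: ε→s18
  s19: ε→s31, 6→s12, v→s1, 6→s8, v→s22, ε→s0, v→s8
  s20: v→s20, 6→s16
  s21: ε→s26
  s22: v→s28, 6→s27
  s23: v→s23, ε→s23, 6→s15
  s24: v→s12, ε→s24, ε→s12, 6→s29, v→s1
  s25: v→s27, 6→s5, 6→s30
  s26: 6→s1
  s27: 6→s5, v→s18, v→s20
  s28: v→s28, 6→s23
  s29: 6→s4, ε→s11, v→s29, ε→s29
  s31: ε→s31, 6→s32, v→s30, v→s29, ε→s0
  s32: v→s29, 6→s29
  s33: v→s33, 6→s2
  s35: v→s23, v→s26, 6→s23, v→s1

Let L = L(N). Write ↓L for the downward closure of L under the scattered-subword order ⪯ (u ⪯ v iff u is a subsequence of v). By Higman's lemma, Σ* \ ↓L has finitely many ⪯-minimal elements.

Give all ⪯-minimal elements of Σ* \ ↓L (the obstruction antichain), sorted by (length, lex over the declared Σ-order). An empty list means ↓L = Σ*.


Antichain: [66v66, vv66vv].

|Q|=37, |F|=18, |δ|=80 (22 ε).
min D↑ (17 st, q0=0, F={12}): 0:6→1,v→2 1:6→3,v→4 2:6→4,v→5 3:6→3,v→6 4:6→3,v→7 5:6→8,v→5 6:6→9,v→6 7:6→10,v→7 8:6→11,v→8 9:6→12,v→9 10:6→11,v→13 11:6→11,v→14 12:6→12,v→12 13:6→15,v→13 14:6→16,v→12 15:6→12,v→16 16:6→12,v→12.
'66v66': run [28, 21, 16, 13, 9, 4] end={s11,s29,s30,s4} rej; 5/5 deletions ∈↓L.
'vv66vv': N↓-sim [28, 23, 19, 15, 9, 7, 4] end={s11,s29,s30,s4} ∉↓L; 6/6 single-dels accept.
2 minimals (antichain).


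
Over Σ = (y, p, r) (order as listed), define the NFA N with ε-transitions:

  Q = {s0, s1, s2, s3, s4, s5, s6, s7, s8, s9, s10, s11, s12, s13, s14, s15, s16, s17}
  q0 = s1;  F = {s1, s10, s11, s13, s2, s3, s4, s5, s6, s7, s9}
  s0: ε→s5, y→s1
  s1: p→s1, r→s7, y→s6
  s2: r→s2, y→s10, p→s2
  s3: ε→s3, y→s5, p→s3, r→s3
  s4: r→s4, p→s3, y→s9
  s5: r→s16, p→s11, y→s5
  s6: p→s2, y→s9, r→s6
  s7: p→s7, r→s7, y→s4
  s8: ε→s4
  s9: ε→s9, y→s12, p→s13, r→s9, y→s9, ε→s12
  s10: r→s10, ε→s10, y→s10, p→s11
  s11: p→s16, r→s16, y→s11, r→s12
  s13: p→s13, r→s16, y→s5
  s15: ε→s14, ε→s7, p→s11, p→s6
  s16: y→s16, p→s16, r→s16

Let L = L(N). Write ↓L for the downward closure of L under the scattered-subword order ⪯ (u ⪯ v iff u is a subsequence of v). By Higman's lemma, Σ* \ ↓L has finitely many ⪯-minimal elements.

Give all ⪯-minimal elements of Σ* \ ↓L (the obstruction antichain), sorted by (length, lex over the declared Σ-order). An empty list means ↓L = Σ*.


|Q|=18, |F|=11, |δ|=49 (8 ε).
min D↑ (12 st, q0=0, F={10}): 0:y→1,p→0,r→2 1:y→3,p→4,r→1 2:y→5,p→2,r→2 3:y→3,p→6,r→3 4:y→7,p→4,r→4 5:y→3,p→8,r→5 6:y→9,p→6,r→10 7:y→7,p→11,r→7 8:y→9,p→8,r→8 9:y→9,p→11,r→10 10:y→10,p→10,r→10 11:y→11,p→10,r→10.
'yypr': run [13, 11, 7, 5, 2] end={s12,s16} rej; 4/4 deletions ∈↓L.
'ypypp': N↓-sim [13, 11, 8, 5, 3, 1] end={s16} ∉↓L; 5/5 single-dels accept.
'rypyr': run [13, 12, 9, 6, 4, 2] end={s12,s16} — reject; 5/5 single-dels accept.
3 words, ⪯-incomp.

A = [yypr, ypypp, rypyr].


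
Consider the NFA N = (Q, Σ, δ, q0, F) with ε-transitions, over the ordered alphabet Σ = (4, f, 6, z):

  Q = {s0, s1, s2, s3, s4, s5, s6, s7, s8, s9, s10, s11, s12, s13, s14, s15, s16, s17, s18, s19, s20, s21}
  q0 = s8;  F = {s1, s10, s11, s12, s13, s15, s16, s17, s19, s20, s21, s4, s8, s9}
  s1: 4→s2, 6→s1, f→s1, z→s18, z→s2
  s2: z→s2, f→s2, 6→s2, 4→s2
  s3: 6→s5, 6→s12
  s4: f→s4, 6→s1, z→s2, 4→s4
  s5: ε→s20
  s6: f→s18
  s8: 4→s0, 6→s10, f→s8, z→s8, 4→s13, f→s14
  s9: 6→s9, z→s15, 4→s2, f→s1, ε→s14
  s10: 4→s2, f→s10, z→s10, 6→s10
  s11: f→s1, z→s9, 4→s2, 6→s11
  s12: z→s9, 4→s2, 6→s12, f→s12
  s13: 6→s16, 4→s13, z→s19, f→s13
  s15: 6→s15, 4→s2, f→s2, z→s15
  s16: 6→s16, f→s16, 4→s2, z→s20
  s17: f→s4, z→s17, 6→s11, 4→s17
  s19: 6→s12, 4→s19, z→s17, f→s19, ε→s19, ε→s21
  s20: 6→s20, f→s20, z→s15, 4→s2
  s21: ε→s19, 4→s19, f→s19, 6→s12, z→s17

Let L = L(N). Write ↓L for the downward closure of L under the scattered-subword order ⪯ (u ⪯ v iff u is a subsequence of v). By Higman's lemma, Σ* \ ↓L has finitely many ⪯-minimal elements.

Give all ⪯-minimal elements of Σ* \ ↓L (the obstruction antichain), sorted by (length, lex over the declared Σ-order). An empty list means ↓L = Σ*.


|Q|=22, |F|=14, |δ|=71 (5 ε).
min D↑ (14 st, q0=0, F={5}): 0:4→1,f→0,6→2,z→0 1:4→1,f→1,6→3,z→4 2:4→5,f→2,6→2,z→2 3:4→5,f→3,6→3,z→6 4:4→4,f→4,6→7,z→8 5:4→5,f→5,6→5,z→5 6:4→5,f→6,6→6,z→9 7:4→5,f→7,6→7,z→10 8:4→8,f→11,6→12,z→8 9:4→5,f→5,6→9,z→9 10:4→5,f→13,6→10,z→9 11:4→11,f→11,6→13,z→5 12:4→5,f→13,6→12,z→10 13:4→5,f→13,6→13,z→5 (ε-aug+det+¬).
'64': run [18, 11, 1] end={s2} ∉↓L; 2/2 del acc.
'46zzf': run [18, 16, 10, 7, 3, 1] end={s2} — reject; 5/5 single-dels accept.
'4zzfz': run [18, 16, 13, 9, 4, 2] end={s18,s2} ∉↓L; 5/5 deletions ∈↓L.
3 minimals (antichain).

A = [64, 46zzf, 4zzfz].


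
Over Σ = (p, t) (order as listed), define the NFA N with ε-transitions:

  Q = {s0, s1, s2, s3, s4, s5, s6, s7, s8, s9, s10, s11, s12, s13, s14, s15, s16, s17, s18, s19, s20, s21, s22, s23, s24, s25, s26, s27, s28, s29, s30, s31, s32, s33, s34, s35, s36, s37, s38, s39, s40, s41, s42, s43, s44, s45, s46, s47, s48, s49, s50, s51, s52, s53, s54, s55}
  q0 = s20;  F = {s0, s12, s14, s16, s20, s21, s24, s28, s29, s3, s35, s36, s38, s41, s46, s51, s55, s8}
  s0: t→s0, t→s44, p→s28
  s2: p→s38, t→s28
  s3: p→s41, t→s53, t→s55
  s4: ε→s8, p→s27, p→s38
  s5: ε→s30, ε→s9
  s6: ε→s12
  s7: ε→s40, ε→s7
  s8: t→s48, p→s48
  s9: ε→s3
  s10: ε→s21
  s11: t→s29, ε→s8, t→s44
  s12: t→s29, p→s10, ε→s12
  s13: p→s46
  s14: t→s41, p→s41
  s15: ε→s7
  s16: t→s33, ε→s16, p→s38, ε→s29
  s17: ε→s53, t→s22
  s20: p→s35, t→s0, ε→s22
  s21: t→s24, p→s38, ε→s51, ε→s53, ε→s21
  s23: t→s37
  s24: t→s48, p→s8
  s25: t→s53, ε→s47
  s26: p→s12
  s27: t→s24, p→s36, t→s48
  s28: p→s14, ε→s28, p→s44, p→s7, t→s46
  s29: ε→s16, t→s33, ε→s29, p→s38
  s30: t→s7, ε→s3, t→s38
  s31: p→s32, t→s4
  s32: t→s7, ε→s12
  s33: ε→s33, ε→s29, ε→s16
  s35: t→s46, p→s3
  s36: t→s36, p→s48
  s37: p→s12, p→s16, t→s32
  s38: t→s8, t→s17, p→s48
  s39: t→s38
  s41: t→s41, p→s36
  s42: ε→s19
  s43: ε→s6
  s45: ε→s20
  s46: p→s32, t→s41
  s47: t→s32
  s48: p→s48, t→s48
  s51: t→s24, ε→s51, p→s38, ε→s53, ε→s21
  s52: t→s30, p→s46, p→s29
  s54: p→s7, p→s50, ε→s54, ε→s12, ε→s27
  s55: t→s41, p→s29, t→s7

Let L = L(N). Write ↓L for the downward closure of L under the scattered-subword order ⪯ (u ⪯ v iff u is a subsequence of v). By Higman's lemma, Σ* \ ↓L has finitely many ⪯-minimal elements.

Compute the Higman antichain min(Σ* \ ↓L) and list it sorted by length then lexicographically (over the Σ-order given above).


min(Σ*\↓L) = [ppppp, pttpp, ptpptt, tpptpp].

|Q|=56, |F|=18, |δ|=109 (36 ε).
min D↑ (17 st, q0=0, F={13}): 0:p→1,t→2 1:p→3,t→4 2:p→5,t→2 3:p→6,t→7 4:p→8,t→6 5:p→9,t→4 6:p→10,t→6 7:p→11,t→6 8:p→12,t→11 9:p→6,t→6 10:p→13,t→10 11:p→14,t→11 12:p→14,t→15 13:p→13,t→13 14:p→13,t→16 15:p→16,t→13 16:p→13,t→13.
'ppppp': |S_i|=[28, 26, 23, 15, 7, 1] end={s48} rej; 5/5 deletions ∈↓L.
'pttpp': run [28, 26, 21, 14, 7, 1] end={s48} ∉↓L; 5/5 single-dels accept.
'ptpptt': N↓-sim [28, 26, 21, 18, 10, 6, 2] end={s22,s48} rej; 6/6 single-dels accept.
'tpptpp': |S_i|=[28, 25, 23, 21, 14, 7, 1] end={s48} ∉↓L; 6/6 del acc.
4 obstructions.


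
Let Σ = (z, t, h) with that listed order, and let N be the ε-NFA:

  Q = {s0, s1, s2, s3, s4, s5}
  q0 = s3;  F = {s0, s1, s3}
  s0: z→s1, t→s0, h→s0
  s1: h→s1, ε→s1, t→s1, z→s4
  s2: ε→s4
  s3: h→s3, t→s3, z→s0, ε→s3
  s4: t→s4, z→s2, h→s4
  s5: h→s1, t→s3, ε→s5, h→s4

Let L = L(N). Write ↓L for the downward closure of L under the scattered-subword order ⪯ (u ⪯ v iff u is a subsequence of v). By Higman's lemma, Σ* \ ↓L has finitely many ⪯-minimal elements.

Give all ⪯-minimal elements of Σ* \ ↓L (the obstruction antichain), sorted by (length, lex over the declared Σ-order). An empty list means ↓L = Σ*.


A = [zzz].

|Q|=6, |F|=3, |δ|=19 (4 ε).
min D↑ (4 st, q0=0, F={3}): 0:z→1,t→0,h→0 1:z→2,t→1,h→1 2:z→3,t→2,h→2 3:z→3,t→3,h→3 (ε-aug+det+¬).
'zzz': |S_i|=[5, 4, 3, 2] end={s2,s4} rej; 3/3 deletions ∈↓L.
1 words, ⪯-incomp.


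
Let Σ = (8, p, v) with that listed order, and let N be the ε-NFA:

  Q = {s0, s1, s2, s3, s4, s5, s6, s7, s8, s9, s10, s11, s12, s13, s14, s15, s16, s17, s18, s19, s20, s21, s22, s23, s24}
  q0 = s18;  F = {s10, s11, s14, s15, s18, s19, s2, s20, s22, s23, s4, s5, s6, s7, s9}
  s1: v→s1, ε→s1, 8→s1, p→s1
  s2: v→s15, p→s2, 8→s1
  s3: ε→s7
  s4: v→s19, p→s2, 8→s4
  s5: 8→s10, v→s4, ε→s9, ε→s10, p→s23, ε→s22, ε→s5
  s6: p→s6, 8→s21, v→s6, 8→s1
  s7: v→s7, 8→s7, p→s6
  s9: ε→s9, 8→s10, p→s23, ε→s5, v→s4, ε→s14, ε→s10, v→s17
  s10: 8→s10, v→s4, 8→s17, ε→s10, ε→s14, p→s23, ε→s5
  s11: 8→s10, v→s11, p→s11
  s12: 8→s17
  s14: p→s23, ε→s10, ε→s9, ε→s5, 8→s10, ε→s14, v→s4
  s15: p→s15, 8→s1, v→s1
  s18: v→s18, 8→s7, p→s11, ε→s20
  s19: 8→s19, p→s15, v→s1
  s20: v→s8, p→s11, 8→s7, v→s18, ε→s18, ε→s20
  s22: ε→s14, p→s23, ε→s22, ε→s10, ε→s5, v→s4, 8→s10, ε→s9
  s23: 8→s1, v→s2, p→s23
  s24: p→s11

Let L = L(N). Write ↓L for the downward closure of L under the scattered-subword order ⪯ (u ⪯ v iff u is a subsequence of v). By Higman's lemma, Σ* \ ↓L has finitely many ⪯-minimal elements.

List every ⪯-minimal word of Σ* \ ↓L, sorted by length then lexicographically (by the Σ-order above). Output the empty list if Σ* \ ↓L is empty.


min(Σ*\↓L) = [8p8, p8vvv].

|Q|=25, |F|=15, |δ|=79 (25 ε).
min D↑ (11 st, q0=0, F={5}): 0:8→1,p→2,v→0 1:8→1,p→3,v→1 2:8→4,p→2,v→2 3:8→5,p→3,v→3 4:8→4,p→6,v→7 5:8→5,p→5,v→5 6:8→5,p→6,v→8 7:8→7,p→8,v→9 8:8→5,p→8,v→10 9:8→9,p→10,v→5 10:8→5,p→10,v→5 [Hopcroft].
'8p8': run [19, 15, 6, 2] end={s1,s21} rej; 3/3 deletions ∈↓L.
'p8vvv': N↓-sim [19, 15, 13, 6, 3, 1] end={s1} — reject; 5/5 single-dels accept.
2 words, ⪯-incomp.


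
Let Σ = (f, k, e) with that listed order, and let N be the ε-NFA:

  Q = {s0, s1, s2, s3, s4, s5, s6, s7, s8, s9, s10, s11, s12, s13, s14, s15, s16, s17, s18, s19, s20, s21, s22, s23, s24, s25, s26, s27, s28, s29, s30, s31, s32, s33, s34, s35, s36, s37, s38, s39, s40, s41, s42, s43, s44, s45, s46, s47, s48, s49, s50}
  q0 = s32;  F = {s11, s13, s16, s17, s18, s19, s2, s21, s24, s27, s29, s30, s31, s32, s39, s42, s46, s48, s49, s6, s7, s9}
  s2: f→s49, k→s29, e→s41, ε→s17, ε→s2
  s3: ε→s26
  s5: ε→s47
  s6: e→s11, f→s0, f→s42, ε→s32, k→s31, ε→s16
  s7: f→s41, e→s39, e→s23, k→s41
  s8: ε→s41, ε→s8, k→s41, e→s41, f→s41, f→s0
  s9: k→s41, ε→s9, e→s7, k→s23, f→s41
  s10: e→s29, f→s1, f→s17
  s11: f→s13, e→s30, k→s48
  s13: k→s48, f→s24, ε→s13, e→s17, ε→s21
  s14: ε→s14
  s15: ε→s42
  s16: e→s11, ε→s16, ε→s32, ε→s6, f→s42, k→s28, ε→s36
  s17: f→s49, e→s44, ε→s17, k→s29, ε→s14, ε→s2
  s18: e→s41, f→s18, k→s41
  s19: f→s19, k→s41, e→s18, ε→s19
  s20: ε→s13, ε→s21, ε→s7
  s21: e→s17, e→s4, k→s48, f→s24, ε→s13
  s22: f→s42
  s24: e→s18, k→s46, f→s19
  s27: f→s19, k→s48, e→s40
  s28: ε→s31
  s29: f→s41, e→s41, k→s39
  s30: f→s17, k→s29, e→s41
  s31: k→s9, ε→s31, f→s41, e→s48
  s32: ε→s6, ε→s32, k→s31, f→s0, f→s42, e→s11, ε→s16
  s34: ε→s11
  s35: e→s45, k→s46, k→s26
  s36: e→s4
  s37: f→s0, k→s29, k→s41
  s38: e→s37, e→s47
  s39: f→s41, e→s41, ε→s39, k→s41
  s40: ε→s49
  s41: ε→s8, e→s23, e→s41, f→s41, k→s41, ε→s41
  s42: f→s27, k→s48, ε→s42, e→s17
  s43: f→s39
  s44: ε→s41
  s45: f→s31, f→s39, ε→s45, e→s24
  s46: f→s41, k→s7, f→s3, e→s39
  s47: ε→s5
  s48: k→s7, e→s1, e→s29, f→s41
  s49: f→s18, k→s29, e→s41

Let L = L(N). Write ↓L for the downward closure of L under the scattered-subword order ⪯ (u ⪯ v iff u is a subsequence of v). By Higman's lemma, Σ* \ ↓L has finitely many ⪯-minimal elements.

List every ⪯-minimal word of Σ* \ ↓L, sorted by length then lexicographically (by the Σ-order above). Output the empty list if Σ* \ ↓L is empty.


Antichain: [kf, fee, kkk, eee, fffk, effek].

|Q|=51, |F|=22, |δ|=137 (39 ε).
min D↑ (19 st, q0=0, F={7}): 0:f→1,k→2,e→3 1:f→4,k→5,e→6 2:f→7,k→8,e→5 3:f→9,k→5,e→10 4:f→11,k→5,e→12 5:f→7,k→13,e→14 6:f→12,k→14,e→7 7:f→7,k→7,e→7 8:f→7,k→7,e→13 9:f→15,k→5,e→6 10:f→6,k→14,e→7 11:f→11,k→7,e→16 12:f→16,k→14,e→7 13:f→7,k→7,e→17 14:f→7,k→17,e→7 15:f→11,k→18,e→16 16:f→16,k→7,e→7 17:f→7,k→7,e→7 18:f→7,k→13,e→17.
'kf': run [35, 15, 6] end={s0,s23,s26,s3,s41,s8} ∉↓L; 2/2 del acc.
'fee': N↓-sim [35, 26, 15, 5] end={s0,s23,s41,s44,s8} ∉↓L; 3/3 deletions ∈↓L.
'kkk': N↓-sim [35, 15, 7, 4] end={s0,s23,s41,s8} ∉↓L; 3/3 deletions ∈↓L.
'eee': N↓-sim [35, 26, 15, 5] end={s0,s23,s41,s44,s8} — reject; 3/3 deletions ∈↓L.
'fffk': run [35, 26, 18, 8, 4] end={s0,s23,s41,s8} rej; 4/4 del acc.
'effek': N↓-sim [35, 26, 23, 14, 6, 4] end={s0,s23,s41,s8} — reject; 5/5 del acc.
6 minimals (antichain).


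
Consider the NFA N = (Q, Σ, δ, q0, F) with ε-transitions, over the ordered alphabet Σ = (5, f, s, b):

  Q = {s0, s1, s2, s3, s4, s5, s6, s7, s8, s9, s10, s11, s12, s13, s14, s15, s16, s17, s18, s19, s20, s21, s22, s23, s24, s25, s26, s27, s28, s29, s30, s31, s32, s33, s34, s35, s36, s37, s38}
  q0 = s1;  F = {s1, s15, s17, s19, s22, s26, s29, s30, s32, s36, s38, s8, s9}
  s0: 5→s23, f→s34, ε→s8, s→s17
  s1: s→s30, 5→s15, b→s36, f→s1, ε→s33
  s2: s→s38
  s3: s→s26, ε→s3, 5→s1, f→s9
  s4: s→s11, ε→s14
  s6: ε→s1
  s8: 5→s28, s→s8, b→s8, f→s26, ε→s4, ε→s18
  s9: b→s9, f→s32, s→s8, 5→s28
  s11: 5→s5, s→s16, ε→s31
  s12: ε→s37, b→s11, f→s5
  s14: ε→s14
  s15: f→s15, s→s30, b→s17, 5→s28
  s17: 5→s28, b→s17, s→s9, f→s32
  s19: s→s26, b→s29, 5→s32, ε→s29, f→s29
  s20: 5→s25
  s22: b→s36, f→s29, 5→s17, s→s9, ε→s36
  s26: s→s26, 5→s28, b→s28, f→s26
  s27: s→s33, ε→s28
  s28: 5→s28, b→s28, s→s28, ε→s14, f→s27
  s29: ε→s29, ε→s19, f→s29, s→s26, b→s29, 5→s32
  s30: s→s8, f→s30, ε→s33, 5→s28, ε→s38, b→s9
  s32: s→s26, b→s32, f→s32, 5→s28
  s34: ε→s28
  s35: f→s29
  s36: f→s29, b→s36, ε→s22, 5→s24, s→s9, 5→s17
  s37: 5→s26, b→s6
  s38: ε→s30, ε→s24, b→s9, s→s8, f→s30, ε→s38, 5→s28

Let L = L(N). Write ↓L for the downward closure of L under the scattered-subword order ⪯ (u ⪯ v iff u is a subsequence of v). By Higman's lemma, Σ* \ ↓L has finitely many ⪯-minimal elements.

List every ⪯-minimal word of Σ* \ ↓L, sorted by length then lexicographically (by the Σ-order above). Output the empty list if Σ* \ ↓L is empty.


|Q|=39, |F|=13, |δ|=97 (23 ε).
min D↑ (11 st, q0=0, F={4}): 0:5→1,f→0,s→2,b→3 1:5→4,f→1,s→2,b→5 2:5→4,f→2,s→6,b→7 3:5→5,f→8,s→7,b→3 4:5→4,f→4,s→4,b→4 5:5→4,f→9,s→7,b→5 6:5→4,f→10,s→6,b→6 7:5→4,f→9,s→6,b→7 8:5→9,f→8,s→10,b→8 9:5→4,f→9,s→10,b→9 10:5→4,f→10,s→10,b→4 [Hopcroft].
'55': |S_i|=[24, 19, 5] end={s14,s27,s28,s33,s5} ∉↓L; 2/2 deletions ∈↓L.
's5': N↓-sim [24, 17, 5] end={s14,s27,s28,s33,s5} rej; 2/2 del acc.
'ssfb': run [24, 17, 12, 5, 4] end={s14,s27,s28,s33} rej; 4/4 single-dels accept.
'bfsb': |S_i|=[24, 20, 8, 5, 4] end={s14,s27,s28,s33} ∉↓L; 4/4 single-dels accept.
4 minimals (antichain).

A = [55, s5, ssfb, bfsb].


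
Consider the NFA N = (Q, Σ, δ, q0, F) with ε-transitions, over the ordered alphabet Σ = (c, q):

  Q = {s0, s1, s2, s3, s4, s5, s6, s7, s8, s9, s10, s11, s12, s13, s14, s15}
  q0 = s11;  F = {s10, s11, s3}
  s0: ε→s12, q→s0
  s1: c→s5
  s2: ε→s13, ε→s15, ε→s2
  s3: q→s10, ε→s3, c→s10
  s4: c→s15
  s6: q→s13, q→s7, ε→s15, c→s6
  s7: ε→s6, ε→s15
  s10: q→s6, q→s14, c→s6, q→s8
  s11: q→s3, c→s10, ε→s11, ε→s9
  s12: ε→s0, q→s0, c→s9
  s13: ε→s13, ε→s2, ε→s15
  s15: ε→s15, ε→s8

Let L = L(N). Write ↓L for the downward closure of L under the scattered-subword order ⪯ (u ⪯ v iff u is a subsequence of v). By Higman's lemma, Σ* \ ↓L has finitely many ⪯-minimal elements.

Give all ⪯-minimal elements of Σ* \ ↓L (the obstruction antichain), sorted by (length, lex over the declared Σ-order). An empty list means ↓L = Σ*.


|Q|=16, |F|=3, |δ|=32 (16 ε).
min D↑ (4 st, q0=0, F={3}): 0:c→1,q→2 1:c→3,q→3 2:c→1,q→1 3:c→3,q→3 [Hopcroft].
'cc': run [11, 8, 6] end={s13,s15,s2,s6,s7,s8} ∉↓L; 2/2 deletions ∈↓L.
'cq': run [11, 8, 7] end={s13,s14,s15,s2,s6,s7,s8} rej; 2/2 del acc.
'qqc': run [11, 9, 8, 6] end={s13,s15,s2,s6,s7,s8} rej; 3/3 single-dels accept.
'qqq': |S_i|=[11, 9, 8, 7] end={s13,s14,s15,s2,s6,s7,s8} — reject; 3/3 single-dels accept.
4 minimals (antichain).

A = [cc, cq, qqc, qqq].


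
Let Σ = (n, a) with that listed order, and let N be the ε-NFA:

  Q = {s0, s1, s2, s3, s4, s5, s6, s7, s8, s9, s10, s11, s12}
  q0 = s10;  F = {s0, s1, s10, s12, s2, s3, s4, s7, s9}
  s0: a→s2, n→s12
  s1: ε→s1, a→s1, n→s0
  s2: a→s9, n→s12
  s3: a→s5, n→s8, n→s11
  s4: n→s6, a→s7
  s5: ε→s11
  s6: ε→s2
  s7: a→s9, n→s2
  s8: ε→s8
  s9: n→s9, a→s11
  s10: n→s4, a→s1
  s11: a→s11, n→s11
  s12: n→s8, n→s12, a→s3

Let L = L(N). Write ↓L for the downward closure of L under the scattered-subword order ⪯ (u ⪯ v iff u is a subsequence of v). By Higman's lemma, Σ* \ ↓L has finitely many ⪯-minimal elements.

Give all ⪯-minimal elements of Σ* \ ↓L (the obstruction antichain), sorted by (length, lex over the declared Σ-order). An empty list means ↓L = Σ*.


|Q|=13, |F|=9, |δ|=26 (4 ε).
min D↑ (10 st, q0=0, F={9}): 0:n→1,a→2 1:n→3,a→4 2:n→5,a→2 3:n→6,a→7 4:n→3,a→7 5:n→6,a→3 6:n→6,a→8 7:n→7,a→9 8:n→9,a→9 9:n→9,a→9 [Hopcroft].
'nnaa': run [13, 11, 8, 5, 2] end={s11,s5} — reject; 4/4 deletions ∈↓L.
'naaa': run [13, 11, 8, 5, 2] end={s11,s5} rej; 4/4 deletions ∈↓L.
'nnnan': |S_i|=[13, 11, 8, 6, 4, 2] end={s11,s8} — reject; 5/5 del acc.
'annan': run [13, 10, 8, 6, 4, 2] end={s11,s8} ∉↓L; 5/5 deletions ∈↓L.
4 minimals (antichain).

A = [nnaa, naaa, nnnan, annan].


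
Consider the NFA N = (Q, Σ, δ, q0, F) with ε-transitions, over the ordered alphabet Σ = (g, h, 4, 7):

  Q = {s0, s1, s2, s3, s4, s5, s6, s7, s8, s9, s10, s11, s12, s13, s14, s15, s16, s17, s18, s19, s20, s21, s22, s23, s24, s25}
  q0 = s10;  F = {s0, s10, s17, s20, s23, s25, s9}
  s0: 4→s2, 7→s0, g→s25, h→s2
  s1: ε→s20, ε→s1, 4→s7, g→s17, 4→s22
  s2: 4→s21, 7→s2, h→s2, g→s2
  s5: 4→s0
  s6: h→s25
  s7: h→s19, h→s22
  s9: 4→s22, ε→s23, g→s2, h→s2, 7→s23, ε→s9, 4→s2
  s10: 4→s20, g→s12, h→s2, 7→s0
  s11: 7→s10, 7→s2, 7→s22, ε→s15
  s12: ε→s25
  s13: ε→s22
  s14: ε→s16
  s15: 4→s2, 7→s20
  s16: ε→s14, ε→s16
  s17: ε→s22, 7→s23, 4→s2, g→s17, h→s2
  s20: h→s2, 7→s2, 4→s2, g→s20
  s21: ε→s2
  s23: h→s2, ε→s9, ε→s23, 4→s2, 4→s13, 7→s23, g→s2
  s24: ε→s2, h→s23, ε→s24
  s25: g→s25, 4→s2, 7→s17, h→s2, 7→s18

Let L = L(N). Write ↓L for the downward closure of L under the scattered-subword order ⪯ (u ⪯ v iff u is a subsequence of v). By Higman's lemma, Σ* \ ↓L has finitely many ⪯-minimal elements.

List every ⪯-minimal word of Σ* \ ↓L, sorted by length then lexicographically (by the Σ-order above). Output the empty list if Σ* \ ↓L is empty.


|Q|=26, |F|=7, |δ|=64 (16 ε).
min D↑ (7 st, q0=0, F={2}): 0:g→1,h→2,4→3,7→4 1:g→1,h→2,4→2,7→5 2:g→2,h→2,4→2,7→2 3:g→3,h→2,4→2,7→2 4:g→1,h→2,4→2,7→4 5:g→5,h→2,4→2,7→6 6:g→2,h→2,4→2,7→6 [Hopcroft].
'h': |S_i|=[13, 2] end={s2,s21} — reject; 1/1 single-dels accept.
'g4': |S_i|=[13, 11, 4] end={s13,s2,s21,s22} ∉↓L; 2/2 del acc.
'44': run [13, 5, 2] end={s2,s21} rej; 2/2 deletions ∈↓L.
'47': run [13, 5, 2] end={s2,s21} ∉↓L; 2/2 deletions ∈↓L.
'74': |S_i|=[13, 10, 4] end={s13,s2,s21,s22} rej; 2/2 del acc.
'g77g': |S_i|=[13, 11, 8, 6, 2] end={s2,s21} ∉↓L; 4/4 deletions ∈↓L.
6 obstructions.

A = [h, g4, 44, 47, 74, g77g].


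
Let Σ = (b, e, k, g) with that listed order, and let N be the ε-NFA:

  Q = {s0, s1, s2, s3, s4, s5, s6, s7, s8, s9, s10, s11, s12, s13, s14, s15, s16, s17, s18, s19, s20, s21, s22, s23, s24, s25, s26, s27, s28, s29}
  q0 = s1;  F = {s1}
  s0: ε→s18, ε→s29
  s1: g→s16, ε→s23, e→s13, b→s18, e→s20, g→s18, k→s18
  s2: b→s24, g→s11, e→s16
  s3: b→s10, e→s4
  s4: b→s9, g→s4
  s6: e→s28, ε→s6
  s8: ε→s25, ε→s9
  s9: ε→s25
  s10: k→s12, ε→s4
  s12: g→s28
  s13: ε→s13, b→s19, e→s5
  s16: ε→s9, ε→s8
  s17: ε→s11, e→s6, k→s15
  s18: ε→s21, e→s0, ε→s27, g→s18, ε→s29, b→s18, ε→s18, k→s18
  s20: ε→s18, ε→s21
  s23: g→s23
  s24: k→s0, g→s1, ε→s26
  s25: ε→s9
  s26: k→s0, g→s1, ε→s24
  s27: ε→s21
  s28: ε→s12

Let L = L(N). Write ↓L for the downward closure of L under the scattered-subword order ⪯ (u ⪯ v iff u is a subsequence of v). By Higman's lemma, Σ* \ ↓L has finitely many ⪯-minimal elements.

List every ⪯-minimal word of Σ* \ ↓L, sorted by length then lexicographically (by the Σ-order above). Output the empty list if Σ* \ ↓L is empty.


|Q|=30, |F|=1, |δ|=52 (23 ε).
min D↑ (2 st, q0=0, F={1}): 0:b→1,e→1,k→1,g→1 1:b→1,e→1,k→1,g→1.
'b': run [15, 6] end={s0,s18,s19,s21,s27,s29} — reject; 1/1 deletions ∈↓L.
'e': run [15, 9] end={s0,s13,s18,s19,s20,s21,s27,s29,s5} — reject; 1/1 del acc.
'k': N↓-sim [15, 5] end={s0,s18,s21,s27,s29} ∉↓L; 1/1 del acc.
'g': N↓-sim [15, 10] end={s0,s16,s18,s21,s23,s25,s27,s29,s8,s9} — reject; 1/1 deletions ∈↓L.
4 obstructions.

Antichain: [b, e, k, g].


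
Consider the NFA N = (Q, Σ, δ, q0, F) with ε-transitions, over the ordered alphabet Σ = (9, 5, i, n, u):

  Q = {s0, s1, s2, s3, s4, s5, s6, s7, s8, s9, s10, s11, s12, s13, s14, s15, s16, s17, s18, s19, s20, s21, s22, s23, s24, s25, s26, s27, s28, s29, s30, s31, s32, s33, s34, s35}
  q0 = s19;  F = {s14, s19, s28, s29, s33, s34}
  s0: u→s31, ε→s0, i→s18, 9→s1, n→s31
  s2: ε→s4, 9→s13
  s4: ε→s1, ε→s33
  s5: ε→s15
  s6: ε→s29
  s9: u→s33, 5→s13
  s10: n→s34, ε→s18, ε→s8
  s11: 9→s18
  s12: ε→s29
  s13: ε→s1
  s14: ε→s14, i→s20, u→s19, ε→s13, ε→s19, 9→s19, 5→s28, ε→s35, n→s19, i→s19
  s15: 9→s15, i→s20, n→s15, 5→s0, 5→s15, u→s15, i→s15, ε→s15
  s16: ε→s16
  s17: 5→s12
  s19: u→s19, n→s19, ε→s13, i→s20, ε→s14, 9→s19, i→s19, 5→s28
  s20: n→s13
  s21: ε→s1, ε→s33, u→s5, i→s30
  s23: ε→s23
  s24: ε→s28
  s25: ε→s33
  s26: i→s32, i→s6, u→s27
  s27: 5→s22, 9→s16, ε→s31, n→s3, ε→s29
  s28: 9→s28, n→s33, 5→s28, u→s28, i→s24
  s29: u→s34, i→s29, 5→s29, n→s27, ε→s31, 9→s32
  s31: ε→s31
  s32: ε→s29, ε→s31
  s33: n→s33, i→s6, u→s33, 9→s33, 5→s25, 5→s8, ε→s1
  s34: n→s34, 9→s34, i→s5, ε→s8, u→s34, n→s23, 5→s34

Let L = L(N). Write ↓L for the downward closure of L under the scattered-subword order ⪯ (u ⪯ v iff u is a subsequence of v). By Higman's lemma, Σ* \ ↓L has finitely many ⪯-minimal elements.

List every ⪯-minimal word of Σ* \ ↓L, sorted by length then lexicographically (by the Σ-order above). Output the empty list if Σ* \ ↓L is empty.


min(Σ*\↓L) = [5niui].

|Q|=36, |F|=6, |δ|=91 (31 ε).
min D↑ (6 st, q0=0, F={5}): 0:9→0,5→1,i→0,n→0,u→0 1:9→1,5→1,i→1,n→2,u→1 2:9→2,5→2,i→3,n→2,u→2 3:9→3,5→3,i→3,n→3,u→4 4:9→4,5→4,i→5,n→4,u→4 5:9→5,5→5,i→5,n→5,u→5.
'5niui': run [25, 22, 20, 18, 11, 8] end={s0,s1,s13,s15,s18,s20,s31,s5} — reject; 5/5 single-dels accept.
1 words, ⪯-incomp.


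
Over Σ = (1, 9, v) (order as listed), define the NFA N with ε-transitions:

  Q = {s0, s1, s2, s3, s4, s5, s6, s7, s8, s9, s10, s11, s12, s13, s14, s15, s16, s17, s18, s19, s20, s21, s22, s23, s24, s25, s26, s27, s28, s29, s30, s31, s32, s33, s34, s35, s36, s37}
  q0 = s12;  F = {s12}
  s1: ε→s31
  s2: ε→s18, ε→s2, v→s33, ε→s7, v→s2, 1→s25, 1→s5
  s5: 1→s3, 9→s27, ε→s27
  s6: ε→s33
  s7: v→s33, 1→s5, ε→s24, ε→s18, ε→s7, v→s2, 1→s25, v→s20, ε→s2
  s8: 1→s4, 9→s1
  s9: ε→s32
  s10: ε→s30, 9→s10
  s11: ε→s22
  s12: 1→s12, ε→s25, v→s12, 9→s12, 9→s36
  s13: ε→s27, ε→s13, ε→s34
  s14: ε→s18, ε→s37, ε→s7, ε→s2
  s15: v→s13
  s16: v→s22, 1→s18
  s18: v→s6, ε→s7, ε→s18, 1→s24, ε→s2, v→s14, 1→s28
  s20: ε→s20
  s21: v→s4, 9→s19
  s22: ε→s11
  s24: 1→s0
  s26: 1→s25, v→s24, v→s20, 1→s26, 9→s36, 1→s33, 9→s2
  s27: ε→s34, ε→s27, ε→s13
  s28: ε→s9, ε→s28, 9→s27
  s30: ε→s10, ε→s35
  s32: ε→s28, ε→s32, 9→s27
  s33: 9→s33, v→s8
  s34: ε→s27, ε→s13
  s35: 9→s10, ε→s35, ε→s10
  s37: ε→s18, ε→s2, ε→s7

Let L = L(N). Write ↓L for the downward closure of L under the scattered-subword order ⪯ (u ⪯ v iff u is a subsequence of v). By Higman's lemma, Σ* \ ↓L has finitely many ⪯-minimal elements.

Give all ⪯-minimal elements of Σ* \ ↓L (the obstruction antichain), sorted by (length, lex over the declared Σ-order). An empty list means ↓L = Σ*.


min(Σ*\↓L) = [].

|Q|=38, |F|=1, |δ|=82 (42 ε).
min D↑ (1 st, q0=0, F={}): 0:1→0,9→0,v→0 [Hopcroft].
L(D↑) = ∅ ⇒ ↓L = Σ*.


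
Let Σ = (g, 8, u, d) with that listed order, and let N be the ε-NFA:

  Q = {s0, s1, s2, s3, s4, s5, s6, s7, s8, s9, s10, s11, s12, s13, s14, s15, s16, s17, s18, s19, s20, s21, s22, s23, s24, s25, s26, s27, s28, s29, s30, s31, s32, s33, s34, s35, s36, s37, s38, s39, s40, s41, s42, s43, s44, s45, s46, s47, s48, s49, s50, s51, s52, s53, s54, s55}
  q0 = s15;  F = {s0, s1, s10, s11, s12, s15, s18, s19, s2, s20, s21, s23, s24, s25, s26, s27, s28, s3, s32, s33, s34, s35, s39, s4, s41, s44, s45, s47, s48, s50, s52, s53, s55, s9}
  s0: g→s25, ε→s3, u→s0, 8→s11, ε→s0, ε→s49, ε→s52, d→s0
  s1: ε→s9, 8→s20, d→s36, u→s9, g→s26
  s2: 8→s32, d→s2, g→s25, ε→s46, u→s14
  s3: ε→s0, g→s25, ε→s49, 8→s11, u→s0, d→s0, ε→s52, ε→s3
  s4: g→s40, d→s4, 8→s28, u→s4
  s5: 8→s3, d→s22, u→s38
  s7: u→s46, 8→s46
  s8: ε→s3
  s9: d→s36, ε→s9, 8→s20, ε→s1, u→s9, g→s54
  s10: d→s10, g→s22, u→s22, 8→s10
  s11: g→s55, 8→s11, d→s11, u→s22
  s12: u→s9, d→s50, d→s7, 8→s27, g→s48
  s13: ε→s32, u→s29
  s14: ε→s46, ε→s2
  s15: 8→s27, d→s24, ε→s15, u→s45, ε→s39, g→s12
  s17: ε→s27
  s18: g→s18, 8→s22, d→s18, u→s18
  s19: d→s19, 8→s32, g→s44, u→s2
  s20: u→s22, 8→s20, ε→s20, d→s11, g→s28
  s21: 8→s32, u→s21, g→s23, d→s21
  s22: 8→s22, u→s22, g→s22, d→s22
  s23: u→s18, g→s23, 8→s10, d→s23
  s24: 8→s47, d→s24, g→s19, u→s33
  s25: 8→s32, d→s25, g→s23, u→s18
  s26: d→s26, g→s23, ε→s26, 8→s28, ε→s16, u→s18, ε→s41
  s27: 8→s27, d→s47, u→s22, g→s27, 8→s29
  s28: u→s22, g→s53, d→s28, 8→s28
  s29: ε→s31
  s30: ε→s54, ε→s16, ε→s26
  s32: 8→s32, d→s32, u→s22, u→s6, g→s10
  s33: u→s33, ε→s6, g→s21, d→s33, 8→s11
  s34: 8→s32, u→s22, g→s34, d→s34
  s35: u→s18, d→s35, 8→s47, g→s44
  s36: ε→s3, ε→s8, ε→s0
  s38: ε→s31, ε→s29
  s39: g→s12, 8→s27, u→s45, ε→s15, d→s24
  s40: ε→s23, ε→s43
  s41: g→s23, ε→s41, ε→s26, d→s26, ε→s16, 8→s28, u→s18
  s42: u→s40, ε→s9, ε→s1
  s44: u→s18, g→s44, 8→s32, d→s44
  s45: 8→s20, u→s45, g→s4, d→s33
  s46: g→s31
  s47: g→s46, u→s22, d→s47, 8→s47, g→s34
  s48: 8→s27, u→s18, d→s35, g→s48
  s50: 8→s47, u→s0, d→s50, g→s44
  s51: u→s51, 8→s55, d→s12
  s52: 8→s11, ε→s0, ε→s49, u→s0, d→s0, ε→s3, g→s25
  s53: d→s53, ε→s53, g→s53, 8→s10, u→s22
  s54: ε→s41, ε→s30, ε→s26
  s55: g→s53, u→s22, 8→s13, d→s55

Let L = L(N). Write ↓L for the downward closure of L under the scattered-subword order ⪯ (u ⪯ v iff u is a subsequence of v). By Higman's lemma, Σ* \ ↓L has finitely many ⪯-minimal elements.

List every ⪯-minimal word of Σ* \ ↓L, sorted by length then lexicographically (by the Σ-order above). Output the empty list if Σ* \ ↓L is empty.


Antichain: [8u, ggu8, ugg8g, dg8gg].

|Q|=56, |F|=34, |δ|=203 (48 ε).
min D↑ (30 st, q0=0, F={8}): 0:g→1,8→2,u→3,d→4 1:g→5,8→2,u→6,d→7 2:g→2,8→2,u→8,d→9 3:g→10,8→11,u→3,d→12 4:g→13,8→9,u→12,d→4 5:g→5,8→2,u→14,d→15 6:g→16,8→11,u→6,d→17 7:g→18,8→9,u→17,d→7 8:g→8,8→8,u→8,d→8 9:g→19,8→9,u→8,d→9 10:g→20,8→21,u→10,d→10 11:g→21,8→11,u→8,d→22 12:g→23,8→22,u→12,d→12 13:g→18,8→24,u→25,d→13 14:g→14,8→8,u→14,d→14 15:g→18,8→9,u→14,d→15 16:g→20,8→21,u→14,d→16 17:g→26,8→22,u→17,d→17 18:g→18,8→24,u→14,d→18 19:g→19,8→24,u→8,d→19 20:g→20,8→27,u→14,d→20 21:g→28,8→21,u→8,d→21 22:g→29,8→22,u→8,d→22 23:g→20,8→24,u→23,d→23 24:g→27,8→24,u→8,d→24 25:g→26,8→24,u→25,d→25 26:g→20,8→24,u→14,d→26 27:g→8,8→27,u→8,d→27 28:g→28,8→27,u→8,d→28 29:g→28,8→24,u→8,d→29 [Hopcroft].
'8u': |S_i|=[50, 16, 4] end={s22,s29,s31,s6} — reject; 2/2 del acc.
'ggu8': N↓-sim [50, 45, 27, 5, 1] end={s22} ∉↓L; 4/4 deletions ∈↓L.
'ugg8g': |S_i|=[50, 37, 22, 7, 2, 1] end={s22} — reject; 5/5 deletions ∈↓L.
'dg8gg': run [50, 39, 21, 7, 2, 1] end={s22} ∉↓L; 5/5 deletions ∈↓L.
4 minimals (antichain).


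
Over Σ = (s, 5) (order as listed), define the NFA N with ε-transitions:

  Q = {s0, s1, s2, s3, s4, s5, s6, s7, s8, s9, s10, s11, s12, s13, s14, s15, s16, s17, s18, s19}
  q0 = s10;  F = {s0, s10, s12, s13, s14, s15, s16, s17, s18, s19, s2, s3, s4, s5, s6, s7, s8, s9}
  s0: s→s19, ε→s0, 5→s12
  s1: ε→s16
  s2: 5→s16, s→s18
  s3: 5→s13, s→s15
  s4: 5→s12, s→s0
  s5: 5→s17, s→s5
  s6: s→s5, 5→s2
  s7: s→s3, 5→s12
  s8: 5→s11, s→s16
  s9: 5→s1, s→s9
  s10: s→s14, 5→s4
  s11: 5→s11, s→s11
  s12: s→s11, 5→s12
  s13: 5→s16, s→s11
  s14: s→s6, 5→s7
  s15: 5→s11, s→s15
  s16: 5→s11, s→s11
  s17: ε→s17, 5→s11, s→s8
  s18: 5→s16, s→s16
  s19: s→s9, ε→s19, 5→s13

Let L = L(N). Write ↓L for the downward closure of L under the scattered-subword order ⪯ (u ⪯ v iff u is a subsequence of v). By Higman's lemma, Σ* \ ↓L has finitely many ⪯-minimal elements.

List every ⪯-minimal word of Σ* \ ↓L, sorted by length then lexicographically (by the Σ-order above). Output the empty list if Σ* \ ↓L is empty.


Antichain: [55s, sss55, ss555, s5ss5, ss5sss].

|Q|=20, |F|=18, |δ|=42 (4 ε).
min D↑ (19 st, q0=0, F={11}): 0:s→1,5→2 1:s→3,5→4 2:s→5,5→6 3:s→7,5→8 4:s→9,5→6 5:s→10,5→6 6:s→11,5→6 7:s→7,5→12 8:s→13,5→14 9:s→15,5→16 10:s→17,5→16 11:s→11,5→11 12:s→18,5→11 13:s→14,5→14 14:s→11,5→11 15:s→15,5→11 16:s→11,5→14 17:s→17,5→14 18:s→14,5→11 [Hopcroft].
'55s': N↓-sim [20, 16, 5, 1] end={s11} ∉↓L; 3/3 single-dels accept.
'sss55': N↓-sim [20, 18, 14, 9, 5, 1] end={s11} ∉↓L; 5/5 del acc.
'ss555': run [20, 18, 14, 8, 2, 1] end={s11} — reject; 5/5 deletions ∈↓L.
's5ss5': N↓-sim [20, 18, 12, 7, 3, 1] end={s11} rej; 5/5 deletions ∈↓L.
'ss5sss': |S_i|=[20, 18, 14, 8, 4, 2, 1] end={s11} ∉↓L; 6/6 del acc.
5 words, ⪯-incomp.
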